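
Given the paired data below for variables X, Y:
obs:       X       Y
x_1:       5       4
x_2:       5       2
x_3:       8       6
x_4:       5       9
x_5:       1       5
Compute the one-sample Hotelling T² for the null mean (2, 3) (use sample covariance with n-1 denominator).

Step 1 — sample mean vector:
  mean(X) = (5 + 5 + 8 + 5 + 1) / 5 = 24/5 = 4.8
  mean(Y) = (4 + 2 + 6 + 9 + 5) / 5 = 26/5 = 5.2
  x̄ = (4.8, 5.2),  deviation x̄ - mu_0 = (4.8, 5.2) - (2, 3) = (2.8, 2.2).

Step 2 — sample covariance matrix, S[i,j] = (1/(n-1)) · Σ_k (x_{k,i} - mean_i) · (x_{k,j} - mean_j), divisor n-1 = 4:
  S[X,X] = ((0.2)·(0.2) + (0.2)·(0.2) + (3.2)·(3.2) + (0.2)·(0.2) + (-3.8)·(-3.8)) / 4 = 24.8/4 = 6.2
  S[X,Y] = ((0.2)·(-1.2) + (0.2)·(-3.2) + (3.2)·(0.8) + (0.2)·(3.8) + (-3.8)·(-0.2)) / 4 = 3.2/4 = 0.8
  S[Y,Y] = ((-1.2)·(-1.2) + (-3.2)·(-3.2) + (0.8)·(0.8) + (3.8)·(3.8) + (-0.2)·(-0.2)) / 4 = 26.8/4 = 6.7
  S = [[6.2, 0.8],
 [0.8, 6.7]].

Step 3 — invert S. det(S) = 6.2·6.7 - (0.8)² = 40.9.
  S^{-1} = (1/det) · [[d, -b], [-b, a]] = [[0.1638, -0.0196],
 [-0.0196, 0.1516]].

Step 4 — quadratic form (x̄ - mu_0)^T · S^{-1} · (x̄ - mu_0):
  S^{-1} · (x̄ - mu_0) = (0.4156, 0.2787),
  (x̄ - mu_0)^T · [...] = (2.8)·(0.4156) + (2.2)·(0.2787) = 1.777.

Step 5 — scale by n: T² = 5 · 1.777 = 8.8851.

T² ≈ 8.8851


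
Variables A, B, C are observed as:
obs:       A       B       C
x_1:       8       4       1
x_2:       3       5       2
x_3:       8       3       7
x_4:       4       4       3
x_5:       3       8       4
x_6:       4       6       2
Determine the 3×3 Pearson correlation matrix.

Step 1 — column means:
  mean(A) = (8 + 3 + 8 + 4 + 3 + 4) / 6 = 30/6 = 5
  mean(B) = (4 + 5 + 3 + 4 + 8 + 6) / 6 = 30/6 = 5
  mean(C) = (1 + 2 + 7 + 3 + 4 + 2) / 6 = 19/6 = 3.1667

Step 2 — sample variances and covariances s[i,j] = (1/(n-1)) · Σ_k (x_{k,i} - mean_i) · (x_{k,j} - mean_j), with n-1 = 5:
  s[A,A] = ((3)·(3) + (-2)·(-2) + (3)·(3) + (-1)·(-1) + (-2)·(-2) + (-1)·(-1)) / 5 = 28/5 = 5.6
  s[A,B] = ((3)·(-1) + (-2)·(0) + (3)·(-2) + (-1)·(-1) + (-2)·(3) + (-1)·(1)) / 5 = -15/5 = -3
  s[A,C] = ((3)·(-2.1667) + (-2)·(-1.1667) + (3)·(3.8333) + (-1)·(-0.1667) + (-2)·(0.8333) + (-1)·(-1.1667)) / 5 = 7/5 = 1.4
  s[B,B] = ((-1)·(-1) + (0)·(0) + (-2)·(-2) + (-1)·(-1) + (3)·(3) + (1)·(1)) / 5 = 16/5 = 3.2
  s[B,C] = ((-1)·(-2.1667) + (0)·(-1.1667) + (-2)·(3.8333) + (-1)·(-0.1667) + (3)·(0.8333) + (1)·(-1.1667)) / 5 = -4/5 = -0.8
  s[C,C] = ((-2.1667)·(-2.1667) + (-1.1667)·(-1.1667) + (3.8333)·(3.8333) + (-0.1667)·(-0.1667) + (0.8333)·(0.8333) + (-1.1667)·(-1.1667)) / 5 = 22.8333/5 = 4.5667
  Sample standard deviations s_i = √(s[i,i]):
  s(A) = √(5.6) = 2.3664
  s(B) = √(3.2) = 1.7889
  s(C) = √(4.5667) = 2.137

Step 3 — r_{ij} = s_{ij} / (s_i · s_j):
  r[A,A] = 1 (diagonal).
  r[A,B] = -3 / (2.3664 · 1.7889) = -3 / 4.2332 = -0.7087
  r[A,C] = 1.4 / (2.3664 · 2.137) = 1.4 / 5.057 = 0.2768
  r[B,B] = 1 (diagonal).
  r[B,C] = -0.8 / (1.7889 · 2.137) = -0.8 / 3.8227 = -0.2093
  r[C,C] = 1 (diagonal).

R is symmetric with unit diagonal. Assembling:

R = [[1, -0.7087, 0.2768],
 [-0.7087, 1, -0.2093],
 [0.2768, -0.2093, 1]]


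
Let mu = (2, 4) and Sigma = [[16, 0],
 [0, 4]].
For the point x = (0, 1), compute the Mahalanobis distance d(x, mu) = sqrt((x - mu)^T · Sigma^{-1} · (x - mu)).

Step 1 — centre the observation: (x - mu) = (-2, -3).

Step 2 — invert Sigma. det(Sigma) = 16·4 - (0)² = 64.
  Sigma^{-1} = (1/det) · [[d, -b], [-b, a]] = [[0.0625, 0],
 [0, 0.25]].

Step 3 — form the quadratic (x - mu)^T · Sigma^{-1} · (x - mu):
  Sigma^{-1} · (x - mu) = (-0.125, -0.75).
  (x - mu)^T · [Sigma^{-1} · (x - mu)] = (-2)·(-0.125) + (-3)·(-0.75) = 2.5.

Step 4 — take square root: d = √(2.5) ≈ 1.5811.

d(x, mu) = √(2.5) ≈ 1.5811


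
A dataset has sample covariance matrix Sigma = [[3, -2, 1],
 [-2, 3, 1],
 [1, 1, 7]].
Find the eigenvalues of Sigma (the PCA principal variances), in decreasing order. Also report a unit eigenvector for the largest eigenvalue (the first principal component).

Step 1 — characteristic polynomial p(λ) = det(λI - Sigma) = λ³ - tr·λ² + c_1·λ - det, where tr = trace, c_1 = sum of the principal 2×2 minors, det = det(Sigma):
  tr = 3 + 3 + 7 = 13,
  c_1 = (3·3 - (-2)²) + (3·7 - (1)²) + (3·7 - (1)²) = 5 + 20 + 20 = 45,
  det = 3·(3·7 - (1)²) - (-2)·((-2)·7 - (1)·(1)) + (1)·((-2)·(1) - 3·(1)) = 3·(20) - (-2)·(-15) + (1)·(-5) = 25.
  So p(λ) = λ³ - 13λ² + 45λ - 25.
Step 2 — look for an integer root (rational root theorem: any rational root is an integer divisor of 25). Testing λ = 5:
  p(5) = 125 - 325 + 225 - 25 = 0  ✓
  Dividing out (λ - 5): p(λ) = (λ - 5)(λ² - 8λ + 5).
Step 3 — remaining eigenvalues from the quadratic λ² - 8λ + 5 = 0:
  Δ = 8² - 4·5 = 64 - 20 = 44,  λ = (8 ± √44)/2 = (8 ± 6.6332)/2 ≈ 7.3166 or 0.6834.
  Sorted: λ_1 = 7.3166,  λ_2 = 5,  λ_3 = 0.6834  (check: sum = 13 = tr ✓).

Step 4 — unit eigenvector for λ_1 ≈ 7.3166: v spans the null space of (Sigma - λ_1 I), whose rows are
  r_1 = (-4.3166, -2, 1),  r_2 = (-2, -4.3166, 1),  r_3 = (1, 1, -0.3166).
  v is orthogonal to every row, so take v ∝ r_1 × r_2 = ((-2)·(1) - (1)·(-4.3166), (1)·(-2) - (-4.3166)·(1), (-4.3166)·(-4.3166) - (-2)·(-2)) ≈ (2.3166, 2.3166, 14.6332).
  Let u = (2.3166, 2.3166, 14.6332).
  ||u|| = √((2.3166)² + (2.3166)² + (14.6332)²) = √(224.8655) ≈ 14.9955,  v_1 = u/||u|| ≈ (0.1545, 0.1545, 0.9758) (||v_1|| = 1).

λ_1 = 7.3166,  λ_2 = 5,  λ_3 = 0.6834;  v_1 ≈ (0.1545, 0.1545, 0.9758)


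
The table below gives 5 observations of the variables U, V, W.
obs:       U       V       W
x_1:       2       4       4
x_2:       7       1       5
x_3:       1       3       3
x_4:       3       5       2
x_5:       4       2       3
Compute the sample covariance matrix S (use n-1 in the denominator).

Step 1 — column means:
  mean(U) = (2 + 7 + 1 + 3 + 4) / 5 = 17/5 = 3.4
  mean(V) = (4 + 1 + 3 + 5 + 2) / 5 = 15/5 = 3
  mean(W) = (4 + 5 + 3 + 2 + 3) / 5 = 17/5 = 3.4

Step 2 — sample covariance S[i,j] = (1/(n-1)) · Σ_k (x_{k,i} - mean_i) · (x_{k,j} - mean_j), with n-1 = 4.
  S[U,U] = ((-1.4)·(-1.4) + (3.6)·(3.6) + (-2.4)·(-2.4) + (-0.4)·(-0.4) + (0.6)·(0.6)) / 4 = 21.2/4 = 5.3
  S[U,V] = ((-1.4)·(1) + (3.6)·(-2) + (-2.4)·(0) + (-0.4)·(2) + (0.6)·(-1)) / 4 = -10/4 = -2.5
  S[U,W] = ((-1.4)·(0.6) + (3.6)·(1.6) + (-2.4)·(-0.4) + (-0.4)·(-1.4) + (0.6)·(-0.4)) / 4 = 6.2/4 = 1.55
  S[V,V] = ((1)·(1) + (-2)·(-2) + (0)·(0) + (2)·(2) + (-1)·(-1)) / 4 = 10/4 = 2.5
  S[V,W] = ((1)·(0.6) + (-2)·(1.6) + (0)·(-0.4) + (2)·(-1.4) + (-1)·(-0.4)) / 4 = -5/4 = -1.25
  S[W,W] = ((0.6)·(0.6) + (1.6)·(1.6) + (-0.4)·(-0.4) + (-1.4)·(-1.4) + (-0.4)·(-0.4)) / 4 = 5.2/4 = 1.3

S is symmetric (S[j,i] = S[i,j]). Assembling:

S = [[5.3, -2.5, 1.55],
 [-2.5, 2.5, -1.25],
 [1.55, -1.25, 1.3]]


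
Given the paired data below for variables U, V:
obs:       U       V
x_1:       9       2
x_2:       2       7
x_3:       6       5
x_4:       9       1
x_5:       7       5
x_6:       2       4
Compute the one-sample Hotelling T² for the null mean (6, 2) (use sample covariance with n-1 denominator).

Step 1 — sample mean vector:
  mean(U) = (9 + 2 + 6 + 9 + 7 + 2) / 6 = 35/6 = 5.8333
  mean(V) = (2 + 7 + 5 + 1 + 5 + 4) / 6 = 24/6 = 4
  x̄ = (5.8333, 4),  deviation x̄ - mu_0 = (5.8333, 4) - (6, 2) = (-0.1667, 2).

Step 2 — sample covariance matrix, S[i,j] = (1/(n-1)) · Σ_k (x_{k,i} - mean_i) · (x_{k,j} - mean_j), divisor n-1 = 5:
  S[U,U] = ((3.1667)·(3.1667) + (-3.8333)·(-3.8333) + (0.1667)·(0.1667) + (3.1667)·(3.1667) + (1.1667)·(1.1667) + (-3.8333)·(-3.8333)) / 5 = 50.8333/5 = 10.1667
  S[U,V] = ((3.1667)·(-2) + (-3.8333)·(3) + (0.1667)·(1) + (3.1667)·(-3) + (1.1667)·(1) + (-3.8333)·(0)) / 5 = -26/5 = -5.2
  S[V,V] = ((-2)·(-2) + (3)·(3) + (1)·(1) + (-3)·(-3) + (1)·(1) + (0)·(0)) / 5 = 24/5 = 4.8
  S = [[10.1667, -5.2],
 [-5.2, 4.8]].

Step 3 — invert S. det(S) = 10.1667·4.8 - (-5.2)² = 21.76.
  S^{-1} = (1/det) · [[d, -b], [-b, a]] = [[0.2206, 0.239],
 [0.239, 0.4672]].

Step 4 — quadratic form (x̄ - mu_0)^T · S^{-1} · (x̄ - mu_0):
  S^{-1} · (x̄ - mu_0) = (0.4412, 0.8946),
  (x̄ - mu_0)^T · [...] = (-0.1667)·(0.4412) + (2)·(0.8946) = 1.7157.

Step 5 — scale by n: T² = 6 · 1.7157 = 10.2941.

T² ≈ 10.2941


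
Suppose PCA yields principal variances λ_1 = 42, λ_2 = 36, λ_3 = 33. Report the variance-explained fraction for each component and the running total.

Step 1 — total variance = trace(Sigma) = Σ λ_i = 42 + 36 + 33 = 111.

Step 2 — fraction explained by component i = λ_i / Σ λ:
  PC1: 42/111 = 0.3784
  PC2: 36/111 = 0.3243
  PC3: 33/111 = 0.2973

Step 3 — cumulative fraction after k components = (λ_1 + ... + λ_k) / Σ λ:
  k = 1: 42/111 = 0.3784
  k = 2: (42 + 36)/111 = 78/111 = 0.7027
  k = 3: (42 + 36 + 33)/111 = 111/111 = 1

Summary (fraction, with percent):

explained: PC1 0.3784 (37.84%), PC2 0.3243 (32.43%), PC3 0.2973 (29.73%);  cumulative: 0.3784, 0.7027, 1


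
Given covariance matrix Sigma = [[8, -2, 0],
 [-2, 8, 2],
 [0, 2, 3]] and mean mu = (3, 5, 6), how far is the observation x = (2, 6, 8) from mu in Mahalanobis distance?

Step 1 — centre the observation: (x - mu) = (-1, 1, 2).

Step 2 — invert Sigma (cofactor / det for 3×3, or solve directly):
  Sigma^{-1} = [[0.1351, 0.0405, -0.027],
 [0.0405, 0.1622, -0.1081],
 [-0.027, -0.1081, 0.4054]].

Step 3 — form the quadratic (x - mu)^T · Sigma^{-1} · (x - mu):
  Sigma^{-1} · (x - mu) = (-0.1486, -0.0946, 0.7297).
  (x - mu)^T · [Sigma^{-1} · (x - mu)] = (-1)·(-0.1486) + (1)·(-0.0946) + (2)·(0.7297) = 1.5135.

Step 4 — take square root: d = √(1.5135) ≈ 1.2302.

d(x, mu) = √(1.5135) ≈ 1.2302


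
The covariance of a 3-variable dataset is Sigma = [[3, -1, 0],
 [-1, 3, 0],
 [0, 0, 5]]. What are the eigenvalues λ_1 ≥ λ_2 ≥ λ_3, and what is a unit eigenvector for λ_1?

Step 1 — characteristic polynomial p(λ) = det(λI - Sigma) = λ³ - tr·λ² + c_1·λ - det, where tr = trace, c_1 = sum of the principal 2×2 minors, det = det(Sigma):
  tr = 3 + 3 + 5 = 11,
  c_1 = (3·3 - (-1)²) + (3·5 - (0)²) + (3·5 - (0)²) = 8 + 15 + 15 = 38,
  det = 3·(3·5 - (0)²) - (-1)·((-1)·5 - (0)·(0)) + (0)·((-1)·(0) - 3·(0)) = 3·(15) - (-1)·(-5) + (0)·(0) = 40.
  So p(λ) = λ³ - 11λ² + 38λ - 40.
Step 2 — look for an integer root (rational root theorem: any rational root is an integer divisor of 40). Testing λ = 2:
  p(2) = 8 - 44 + 76 - 40 = 0  ✓
  Dividing out (λ - 2): p(λ) = (λ - 2)(λ² - 9λ + 20).
Step 3 — remaining eigenvalues from the quadratic λ² - 9λ + 20 = 0:
  Δ = 9² - 4·20 = 81 - 80 = 1,  λ = (9 ± √1)/2 = (9 ± 1)/2 = 5 or 4.
  Sorted: λ_1 = 5,  λ_2 = 4,  λ_3 = 2  (check: sum = 11 = tr ✓).

Step 4 — unit eigenvector for λ_1 = 5: v spans the null space of (Sigma - λ_1 I), whose rows are
  r_1 = (-2, -1, 0),  r_2 = (-1, -2, 0),  r_3 = (0, 0, 0).
  v is orthogonal to every row, so take v ∝ r_1 × r_2 = ((-1)·(0) - (0)·(-2), (0)·(-1) - (-2)·(0), (-2)·(-2) - (-1)·(-1)) = (0, 0, 3).
  Rescale (divide by 3): u = (0, 0, 1).
  ||u|| = √((0)² + (0)² + (1)²) = √(1) = 1,  v_1 = u/||u|| ≈ (0, 0, 1) (||v_1|| = 1).

λ_1 = 5,  λ_2 = 4,  λ_3 = 2;  v_1 ≈ (0, 0, 1)


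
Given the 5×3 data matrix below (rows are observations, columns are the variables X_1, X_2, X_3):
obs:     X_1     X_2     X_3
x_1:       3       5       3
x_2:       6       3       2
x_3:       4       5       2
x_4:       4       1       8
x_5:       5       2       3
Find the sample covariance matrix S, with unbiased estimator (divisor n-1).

Step 1 — column means:
  mean(X_1) = (3 + 6 + 4 + 4 + 5) / 5 = 22/5 = 4.4
  mean(X_2) = (5 + 3 + 5 + 1 + 2) / 5 = 16/5 = 3.2
  mean(X_3) = (3 + 2 + 2 + 8 + 3) / 5 = 18/5 = 3.6

Step 2 — sample covariance S[i,j] = (1/(n-1)) · Σ_k (x_{k,i} - mean_i) · (x_{k,j} - mean_j), with n-1 = 4.
  S[X_1,X_1] = ((-1.4)·(-1.4) + (1.6)·(1.6) + (-0.4)·(-0.4) + (-0.4)·(-0.4) + (0.6)·(0.6)) / 4 = 5.2/4 = 1.3
  S[X_1,X_2] = ((-1.4)·(1.8) + (1.6)·(-0.2) + (-0.4)·(1.8) + (-0.4)·(-2.2) + (0.6)·(-1.2)) / 4 = -3.4/4 = -0.85
  S[X_1,X_3] = ((-1.4)·(-0.6) + (1.6)·(-1.6) + (-0.4)·(-1.6) + (-0.4)·(4.4) + (0.6)·(-0.6)) / 4 = -3.2/4 = -0.8
  S[X_2,X_2] = ((1.8)·(1.8) + (-0.2)·(-0.2) + (1.8)·(1.8) + (-2.2)·(-2.2) + (-1.2)·(-1.2)) / 4 = 12.8/4 = 3.2
  S[X_2,X_3] = ((1.8)·(-0.6) + (-0.2)·(-1.6) + (1.8)·(-1.6) + (-2.2)·(4.4) + (-1.2)·(-0.6)) / 4 = -12.6/4 = -3.15
  S[X_3,X_3] = ((-0.6)·(-0.6) + (-1.6)·(-1.6) + (-1.6)·(-1.6) + (4.4)·(4.4) + (-0.6)·(-0.6)) / 4 = 25.2/4 = 6.3

S is symmetric (S[j,i] = S[i,j]). Assembling:

S = [[1.3, -0.85, -0.8],
 [-0.85, 3.2, -3.15],
 [-0.8, -3.15, 6.3]]


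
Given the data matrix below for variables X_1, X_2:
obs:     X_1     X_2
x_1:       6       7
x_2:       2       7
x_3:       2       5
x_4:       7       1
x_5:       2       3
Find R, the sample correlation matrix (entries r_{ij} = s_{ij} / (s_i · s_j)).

Step 1 — column means:
  mean(X_1) = (6 + 2 + 2 + 7 + 2) / 5 = 19/5 = 3.8
  mean(X_2) = (7 + 7 + 5 + 1 + 3) / 5 = 23/5 = 4.6

Step 2 — sample variances and covariances s[i,j] = (1/(n-1)) · Σ_k (x_{k,i} - mean_i) · (x_{k,j} - mean_j), with n-1 = 4:
  s[X_1,X_1] = ((2.2)·(2.2) + (-1.8)·(-1.8) + (-1.8)·(-1.8) + (3.2)·(3.2) + (-1.8)·(-1.8)) / 4 = 24.8/4 = 6.2
  s[X_1,X_2] = ((2.2)·(2.4) + (-1.8)·(2.4) + (-1.8)·(0.4) + (3.2)·(-3.6) + (-1.8)·(-1.6)) / 4 = -8.4/4 = -2.1
  s[X_2,X_2] = ((2.4)·(2.4) + (2.4)·(2.4) + (0.4)·(0.4) + (-3.6)·(-3.6) + (-1.6)·(-1.6)) / 4 = 27.2/4 = 6.8
  Sample standard deviations s_i = √(s[i,i]):
  s(X_1) = √(6.2) = 2.49
  s(X_2) = √(6.8) = 2.6077

Step 3 — r_{ij} = s_{ij} / (s_i · s_j):
  r[X_1,X_1] = 1 (diagonal).
  r[X_1,X_2] = -2.1 / (2.49 · 2.6077) = -2.1 / 6.4931 = -0.3234
  r[X_2,X_2] = 1 (diagonal).

R is symmetric with unit diagonal. Assembling:

R = [[1, -0.3234],
 [-0.3234, 1]]


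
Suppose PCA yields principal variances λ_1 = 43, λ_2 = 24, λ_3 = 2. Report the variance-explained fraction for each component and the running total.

Step 1 — total variance = trace(Sigma) = Σ λ_i = 43 + 24 + 2 = 69.

Step 2 — fraction explained by component i = λ_i / Σ λ:
  PC1: 43/69 = 0.6232
  PC2: 24/69 = 0.3478
  PC3: 2/69 = 0.029

Step 3 — cumulative fraction after k components = (λ_1 + ... + λ_k) / Σ λ:
  k = 1: 43/69 = 0.6232
  k = 2: (43 + 24)/69 = 67/69 = 0.971
  k = 3: (43 + 24 + 2)/69 = 69/69 = 1

Summary (fraction, with percent):

explained: PC1 0.6232 (62.32%), PC2 0.3478 (34.78%), PC3 0.029 (2.9%);  cumulative: 0.6232, 0.971, 1


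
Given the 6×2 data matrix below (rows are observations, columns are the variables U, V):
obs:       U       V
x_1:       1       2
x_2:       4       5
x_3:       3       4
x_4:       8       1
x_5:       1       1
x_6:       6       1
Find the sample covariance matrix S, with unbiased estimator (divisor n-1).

Step 1 — column means:
  mean(U) = (1 + 4 + 3 + 8 + 1 + 6) / 6 = 23/6 = 3.8333
  mean(V) = (2 + 5 + 4 + 1 + 1 + 1) / 6 = 14/6 = 2.3333

Step 2 — sample covariance S[i,j] = (1/(n-1)) · Σ_k (x_{k,i} - mean_i) · (x_{k,j} - mean_j), with n-1 = 5.
  S[U,U] = ((-2.8333)·(-2.8333) + (0.1667)·(0.1667) + (-0.8333)·(-0.8333) + (4.1667)·(4.1667) + (-2.8333)·(-2.8333) + (2.1667)·(2.1667)) / 5 = 38.8333/5 = 7.7667
  S[U,V] = ((-2.8333)·(-0.3333) + (0.1667)·(2.6667) + (-0.8333)·(1.6667) + (4.1667)·(-1.3333) + (-2.8333)·(-1.3333) + (2.1667)·(-1.3333)) / 5 = -4.6667/5 = -0.9333
  S[V,V] = ((-0.3333)·(-0.3333) + (2.6667)·(2.6667) + (1.6667)·(1.6667) + (-1.3333)·(-1.3333) + (-1.3333)·(-1.3333) + (-1.3333)·(-1.3333)) / 5 = 15.3333/5 = 3.0667

S is symmetric (S[j,i] = S[i,j]). Assembling:

S = [[7.7667, -0.9333],
 [-0.9333, 3.0667]]


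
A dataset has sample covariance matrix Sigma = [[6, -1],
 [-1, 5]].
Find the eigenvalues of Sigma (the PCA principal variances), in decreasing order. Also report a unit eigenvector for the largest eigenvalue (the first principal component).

Step 1 — characteristic polynomial of 2×2 Sigma:
  det(Sigma - λI) = λ² - trace · λ + det = 0.
  trace = 6 + 5 = 11, det = 6·5 - (-1)² = 29.
Step 2 — discriminant:
  Δ = trace² - 4·det = 121 - 116 = 5.
Step 3 — eigenvalues:
  λ = (trace ± √Δ)/2 = (11 ± 2.2361)/2,
  λ_1 = 6.618,  λ_2 = 4.382.

Step 4 — unit eigenvector for λ_1: solve (Sigma - λ_1 I)v = 0. First row:
  (6 - 6.618)·v_x + (-1)·v_y = 0, i.e. (-0.618)·v_x + (-1)·v_y = 0,
  so v ∝ (b, λ_1 - a) = (-1, 0.618); multiply by -1 so the first entry is positive: u = (1, -0.618).
  ||u|| = √((1)² + (-0.618)²) = √(1.382) ≈ 1.1756,
  v_1 = u/||u|| ≈ (0.8507, -0.5257) (||v_1|| = 1).

λ_1 = 6.618,  λ_2 = 4.382;  v_1 ≈ (0.8507, -0.5257)


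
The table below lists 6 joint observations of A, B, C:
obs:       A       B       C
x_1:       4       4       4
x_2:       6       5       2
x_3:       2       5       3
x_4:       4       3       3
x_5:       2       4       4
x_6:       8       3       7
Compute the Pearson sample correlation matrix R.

Step 1 — column means:
  mean(A) = (4 + 6 + 2 + 4 + 2 + 8) / 6 = 26/6 = 4.3333
  mean(B) = (4 + 5 + 5 + 3 + 4 + 3) / 6 = 24/6 = 4
  mean(C) = (4 + 2 + 3 + 3 + 4 + 7) / 6 = 23/6 = 3.8333

Step 2 — sample variances and covariances s[i,j] = (1/(n-1)) · Σ_k (x_{k,i} - mean_i) · (x_{k,j} - mean_j), with n-1 = 5:
  s[A,A] = ((-0.3333)·(-0.3333) + (1.6667)·(1.6667) + (-2.3333)·(-2.3333) + (-0.3333)·(-0.3333) + (-2.3333)·(-2.3333) + (3.6667)·(3.6667)) / 5 = 27.3333/5 = 5.4667
  s[A,B] = ((-0.3333)·(0) + (1.6667)·(1) + (-2.3333)·(1) + (-0.3333)·(-1) + (-2.3333)·(0) + (3.6667)·(-1)) / 5 = -4/5 = -0.8
  s[A,C] = ((-0.3333)·(0.1667) + (1.6667)·(-1.8333) + (-2.3333)·(-0.8333) + (-0.3333)·(-0.8333) + (-2.3333)·(0.1667) + (3.6667)·(3.1667)) / 5 = 10.3333/5 = 2.0667
  s[B,B] = ((0)·(0) + (1)·(1) + (1)·(1) + (-1)·(-1) + (0)·(0) + (-1)·(-1)) / 5 = 4/5 = 0.8
  s[B,C] = ((0)·(0.1667) + (1)·(-1.8333) + (1)·(-0.8333) + (-1)·(-0.8333) + (0)·(0.1667) + (-1)·(3.1667)) / 5 = -5/5 = -1
  s[C,C] = ((0.1667)·(0.1667) + (-1.8333)·(-1.8333) + (-0.8333)·(-0.8333) + (-0.8333)·(-0.8333) + (0.1667)·(0.1667) + (3.1667)·(3.1667)) / 5 = 14.8333/5 = 2.9667
  Sample standard deviations s_i = √(s[i,i]):
  s(A) = √(5.4667) = 2.3381
  s(B) = √(0.8) = 0.8944
  s(C) = √(2.9667) = 1.7224

Step 3 — r_{ij} = s_{ij} / (s_i · s_j):
  r[A,A] = 1 (diagonal).
  r[A,B] = -0.8 / (2.3381 · 0.8944) = -0.8 / 2.0913 = -0.3825
  r[A,C] = 2.0667 / (2.3381 · 1.7224) = 2.0667 / 4.0271 = 0.5132
  r[B,B] = 1 (diagonal).
  r[B,C] = -1 / (0.8944 · 1.7224) = -1 / 1.5406 = -0.6491
  r[C,C] = 1 (diagonal).

R is symmetric with unit diagonal. Assembling:

R = [[1, -0.3825, 0.5132],
 [-0.3825, 1, -0.6491],
 [0.5132, -0.6491, 1]]


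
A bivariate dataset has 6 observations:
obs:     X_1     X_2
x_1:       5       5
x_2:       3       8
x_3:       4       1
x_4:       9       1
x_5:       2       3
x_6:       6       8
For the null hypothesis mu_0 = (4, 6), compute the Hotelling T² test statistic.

Step 1 — sample mean vector:
  mean(X_1) = (5 + 3 + 4 + 9 + 2 + 6) / 6 = 29/6 = 4.8333
  mean(X_2) = (5 + 8 + 1 + 1 + 3 + 8) / 6 = 26/6 = 4.3333
  x̄ = (4.8333, 4.3333),  deviation x̄ - mu_0 = (4.8333, 4.3333) - (4, 6) = (0.8333, -1.6667).

Step 2 — sample covariance matrix, S[i,j] = (1/(n-1)) · Σ_k (x_{k,i} - mean_i) · (x_{k,j} - mean_j), divisor n-1 = 5:
  S[X_1,X_1] = ((0.1667)·(0.1667) + (-1.8333)·(-1.8333) + (-0.8333)·(-0.8333) + (4.1667)·(4.1667) + (-2.8333)·(-2.8333) + (1.1667)·(1.1667)) / 5 = 30.8333/5 = 6.1667
  S[X_1,X_2] = ((0.1667)·(0.6667) + (-1.8333)·(3.6667) + (-0.8333)·(-3.3333) + (4.1667)·(-3.3333) + (-2.8333)·(-1.3333) + (1.1667)·(3.6667)) / 5 = -9.6667/5 = -1.9333
  S[X_2,X_2] = ((0.6667)·(0.6667) + (3.6667)·(3.6667) + (-3.3333)·(-3.3333) + (-3.3333)·(-3.3333) + (-1.3333)·(-1.3333) + (3.6667)·(3.6667)) / 5 = 51.3333/5 = 10.2667
  S = [[6.1667, -1.9333],
 [-1.9333, 10.2667]].

Step 3 — invert S. det(S) = 6.1667·10.2667 - (-1.9333)² = 59.5733.
  S^{-1} = (1/det) · [[d, -b], [-b, a]] = [[0.1723, 0.0325],
 [0.0325, 0.1035]].

Step 4 — quadratic form (x̄ - mu_0)^T · S^{-1} · (x̄ - mu_0):
  S^{-1} · (x̄ - mu_0) = (0.0895, -0.1455),
  (x̄ - mu_0)^T · [...] = (0.8333)·(0.0895) + (-1.6667)·(-0.1455) = 0.3171.

Step 5 — scale by n: T² = 6 · 0.3171 = 1.9024.

T² ≈ 1.9024


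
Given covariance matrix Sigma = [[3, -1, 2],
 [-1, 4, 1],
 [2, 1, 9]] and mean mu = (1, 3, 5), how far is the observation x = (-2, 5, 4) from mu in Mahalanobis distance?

Step 1 — centre the observation: (x - mu) = (-3, 2, -1).

Step 2 — invert Sigma (cofactor / det for 3×3, or solve directly):
  Sigma^{-1} = [[0.4605, 0.1447, -0.1184],
 [0.1447, 0.3026, -0.0658],
 [-0.1184, -0.0658, 0.1447]].

Step 3 — form the quadratic (x - mu)^T · Sigma^{-1} · (x - mu):
  Sigma^{-1} · (x - mu) = (-0.9737, 0.2368, 0.0789).
  (x - mu)^T · [Sigma^{-1} · (x - mu)] = (-3)·(-0.9737) + (2)·(0.2368) + (-1)·(0.0789) = 3.3158.

Step 4 — take square root: d = √(3.3158) ≈ 1.8209.

d(x, mu) = √(3.3158) ≈ 1.8209


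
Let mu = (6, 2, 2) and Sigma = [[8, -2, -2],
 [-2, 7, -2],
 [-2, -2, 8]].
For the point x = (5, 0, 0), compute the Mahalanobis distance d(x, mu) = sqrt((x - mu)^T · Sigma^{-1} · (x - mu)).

Step 1 — centre the observation: (x - mu) = (-1, -2, -2).

Step 2 — invert Sigma (cofactor / det for 3×3, or solve directly):
  Sigma^{-1} = [[0.1529, 0.0588, 0.0529],
 [0.0588, 0.1765, 0.0588],
 [0.0529, 0.0588, 0.1529]].

Step 3 — form the quadratic (x - mu)^T · Sigma^{-1} · (x - mu):
  Sigma^{-1} · (x - mu) = (-0.3765, -0.5294, -0.4765).
  (x - mu)^T · [Sigma^{-1} · (x - mu)] = (-1)·(-0.3765) + (-2)·(-0.5294) + (-2)·(-0.4765) = 2.3882.

Step 4 — take square root: d = √(2.3882) ≈ 1.5454.

d(x, mu) = √(2.3882) ≈ 1.5454


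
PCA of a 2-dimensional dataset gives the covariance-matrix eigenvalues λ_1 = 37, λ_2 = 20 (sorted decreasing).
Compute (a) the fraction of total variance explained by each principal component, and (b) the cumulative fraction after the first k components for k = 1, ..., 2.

Step 1 — total variance = trace(Sigma) = Σ λ_i = 37 + 20 = 57.

Step 2 — fraction explained by component i = λ_i / Σ λ:
  PC1: 37/57 = 0.6491
  PC2: 20/57 = 0.3509

Step 3 — cumulative fraction after k components = (λ_1 + ... + λ_k) / Σ λ:
  k = 1: 37/57 = 0.6491
  k = 2: (37 + 20)/57 = 57/57 = 1

Summary (fraction, with percent):

explained: PC1 0.6491 (64.91%), PC2 0.3509 (35.09%);  cumulative: 0.6491, 1


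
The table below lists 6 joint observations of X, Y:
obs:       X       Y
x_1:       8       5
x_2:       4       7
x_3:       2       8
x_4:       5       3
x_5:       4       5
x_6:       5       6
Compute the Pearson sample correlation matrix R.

Step 1 — column means:
  mean(X) = (8 + 4 + 2 + 5 + 4 + 5) / 6 = 28/6 = 4.6667
  mean(Y) = (5 + 7 + 8 + 3 + 5 + 6) / 6 = 34/6 = 5.6667

Step 2 — sample variances and covariances s[i,j] = (1/(n-1)) · Σ_k (x_{k,i} - mean_i) · (x_{k,j} - mean_j), with n-1 = 5:
  s[X,X] = ((3.3333)·(3.3333) + (-0.6667)·(-0.6667) + (-2.6667)·(-2.6667) + (0.3333)·(0.3333) + (-0.6667)·(-0.6667) + (0.3333)·(0.3333)) / 5 = 19.3333/5 = 3.8667
  s[X,Y] = ((3.3333)·(-0.6667) + (-0.6667)·(1.3333) + (-2.6667)·(2.3333) + (0.3333)·(-2.6667) + (-0.6667)·(-0.6667) + (0.3333)·(0.3333)) / 5 = -9.6667/5 = -1.9333
  s[Y,Y] = ((-0.6667)·(-0.6667) + (1.3333)·(1.3333) + (2.3333)·(2.3333) + (-2.6667)·(-2.6667) + (-0.6667)·(-0.6667) + (0.3333)·(0.3333)) / 5 = 15.3333/5 = 3.0667
  Sample standard deviations s_i = √(s[i,i]):
  s(X) = √(3.8667) = 1.9664
  s(Y) = √(3.0667) = 1.7512

Step 3 — r_{ij} = s_{ij} / (s_i · s_j):
  r[X,X] = 1 (diagonal).
  r[X,Y] = -1.9333 / (1.9664 · 1.7512) = -1.9333 / 3.4435 = -0.5614
  r[Y,Y] = 1 (diagonal).

R is symmetric with unit diagonal. Assembling:

R = [[1, -0.5614],
 [-0.5614, 1]]


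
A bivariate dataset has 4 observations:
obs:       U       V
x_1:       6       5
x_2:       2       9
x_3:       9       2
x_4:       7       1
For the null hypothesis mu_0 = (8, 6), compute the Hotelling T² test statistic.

Step 1 — sample mean vector:
  mean(U) = (6 + 2 + 9 + 7) / 4 = 24/4 = 6
  mean(V) = (5 + 9 + 2 + 1) / 4 = 17/4 = 4.25
  x̄ = (6, 4.25),  deviation x̄ - mu_0 = (6, 4.25) - (8, 6) = (-2, -1.75).

Step 2 — sample covariance matrix, S[i,j] = (1/(n-1)) · Σ_k (x_{k,i} - mean_i) · (x_{k,j} - mean_j), divisor n-1 = 3:
  S[U,U] = ((0)·(0) + (-4)·(-4) + (3)·(3) + (1)·(1)) / 3 = 26/3 = 8.6667
  S[U,V] = ((0)·(0.75) + (-4)·(4.75) + (3)·(-2.25) + (1)·(-3.25)) / 3 = -29/3 = -9.6667
  S[V,V] = ((0.75)·(0.75) + (4.75)·(4.75) + (-2.25)·(-2.25) + (-3.25)·(-3.25)) / 3 = 38.75/3 = 12.9167
  S = [[8.6667, -9.6667],
 [-9.6667, 12.9167]].

Step 3 — invert S. det(S) = 8.6667·12.9167 - (-9.6667)² = 18.5.
  S^{-1} = (1/det) · [[d, -b], [-b, a]] = [[0.6982, 0.5225],
 [0.5225, 0.4685]].

Step 4 — quadratic form (x̄ - mu_0)^T · S^{-1} · (x̄ - mu_0):
  S^{-1} · (x̄ - mu_0) = (-2.3108, -1.8649),
  (x̄ - mu_0)^T · [...] = (-2)·(-2.3108) + (-1.75)·(-1.8649) = 7.8851.

Step 5 — scale by n: T² = 4 · 7.8851 = 31.5405.

T² ≈ 31.5405


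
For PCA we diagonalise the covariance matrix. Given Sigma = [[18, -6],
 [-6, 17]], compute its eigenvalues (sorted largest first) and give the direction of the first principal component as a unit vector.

Step 1 — characteristic polynomial of 2×2 Sigma:
  det(Sigma - λI) = λ² - trace · λ + det = 0.
  trace = 18 + 17 = 35, det = 18·17 - (-6)² = 270.
Step 2 — discriminant:
  Δ = trace² - 4·det = 1225 - 1080 = 145.
Step 3 — eigenvalues:
  λ = (trace ± √Δ)/2 = (35 ± 12.0416)/2,
  λ_1 = 23.5208,  λ_2 = 11.4792.

Step 4 — unit eigenvector for λ_1: solve (Sigma - λ_1 I)v = 0. First row:
  (18 - 23.5208)·v_x + (-6)·v_y = 0, i.e. (-5.5208)·v_x + (-6)·v_y = 0,
  so v ∝ (b, λ_1 - a) = (-6, 5.5208); multiply by -1 so the first entry is positive: u = (6, -5.5208).
  ||u|| = √((6)² + (-5.5208)²) = √(66.4792) ≈ 8.1535,
  v_1 = u/||u|| ≈ (0.7359, -0.6771) (||v_1|| = 1).

λ_1 = 23.5208,  λ_2 = 11.4792;  v_1 ≈ (0.7359, -0.6771)


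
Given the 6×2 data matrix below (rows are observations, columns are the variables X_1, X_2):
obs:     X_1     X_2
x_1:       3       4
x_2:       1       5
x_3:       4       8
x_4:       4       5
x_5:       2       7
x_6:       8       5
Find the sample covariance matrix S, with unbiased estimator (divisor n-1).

Step 1 — column means:
  mean(X_1) = (3 + 1 + 4 + 4 + 2 + 8) / 6 = 22/6 = 3.6667
  mean(X_2) = (4 + 5 + 8 + 5 + 7 + 5) / 6 = 34/6 = 5.6667

Step 2 — sample covariance S[i,j] = (1/(n-1)) · Σ_k (x_{k,i} - mean_i) · (x_{k,j} - mean_j), with n-1 = 5.
  S[X_1,X_1] = ((-0.6667)·(-0.6667) + (-2.6667)·(-2.6667) + (0.3333)·(0.3333) + (0.3333)·(0.3333) + (-1.6667)·(-1.6667) + (4.3333)·(4.3333)) / 5 = 29.3333/5 = 5.8667
  S[X_1,X_2] = ((-0.6667)·(-1.6667) + (-2.6667)·(-0.6667) + (0.3333)·(2.3333) + (0.3333)·(-0.6667) + (-1.6667)·(1.3333) + (4.3333)·(-0.6667)) / 5 = -1.6667/5 = -0.3333
  S[X_2,X_2] = ((-1.6667)·(-1.6667) + (-0.6667)·(-0.6667) + (2.3333)·(2.3333) + (-0.6667)·(-0.6667) + (1.3333)·(1.3333) + (-0.6667)·(-0.6667)) / 5 = 11.3333/5 = 2.2667

S is symmetric (S[j,i] = S[i,j]). Assembling:

S = [[5.8667, -0.3333],
 [-0.3333, 2.2667]]


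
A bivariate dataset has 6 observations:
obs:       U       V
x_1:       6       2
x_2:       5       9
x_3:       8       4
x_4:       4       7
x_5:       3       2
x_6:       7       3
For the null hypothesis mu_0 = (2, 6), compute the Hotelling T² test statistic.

Step 1 — sample mean vector:
  mean(U) = (6 + 5 + 8 + 4 + 3 + 7) / 6 = 33/6 = 5.5
  mean(V) = (2 + 9 + 4 + 7 + 2 + 3) / 6 = 27/6 = 4.5
  x̄ = (5.5, 4.5),  deviation x̄ - mu_0 = (5.5, 4.5) - (2, 6) = (3.5, -1.5).

Step 2 — sample covariance matrix, S[i,j] = (1/(n-1)) · Σ_k (x_{k,i} - mean_i) · (x_{k,j} - mean_j), divisor n-1 = 5:
  S[U,U] = ((0.5)·(0.5) + (-0.5)·(-0.5) + (2.5)·(2.5) + (-1.5)·(-1.5) + (-2.5)·(-2.5) + (1.5)·(1.5)) / 5 = 17.5/5 = 3.5
  S[U,V] = ((0.5)·(-2.5) + (-0.5)·(4.5) + (2.5)·(-0.5) + (-1.5)·(2.5) + (-2.5)·(-2.5) + (1.5)·(-1.5)) / 5 = -4.5/5 = -0.9
  S[V,V] = ((-2.5)·(-2.5) + (4.5)·(4.5) + (-0.5)·(-0.5) + (2.5)·(2.5) + (-2.5)·(-2.5) + (-1.5)·(-1.5)) / 5 = 41.5/5 = 8.3
  S = [[3.5, -0.9],
 [-0.9, 8.3]].

Step 3 — invert S. det(S) = 3.5·8.3 - (-0.9)² = 28.24.
  S^{-1} = (1/det) · [[d, -b], [-b, a]] = [[0.2939, 0.0319],
 [0.0319, 0.1239]].

Step 4 — quadratic form (x̄ - mu_0)^T · S^{-1} · (x̄ - mu_0):
  S^{-1} · (x̄ - mu_0) = (0.9809, -0.0744),
  (x̄ - mu_0)^T · [...] = (3.5)·(0.9809) + (-1.5)·(-0.0744) = 3.5446.

Step 5 — scale by n: T² = 6 · 3.5446 = 21.2677.

T² ≈ 21.2677


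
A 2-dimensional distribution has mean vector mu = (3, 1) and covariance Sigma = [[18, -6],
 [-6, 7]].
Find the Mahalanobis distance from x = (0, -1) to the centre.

Step 1 — centre the observation: (x - mu) = (-3, -2).

Step 2 — invert Sigma. det(Sigma) = 18·7 - (-6)² = 90.
  Sigma^{-1} = (1/det) · [[d, -b], [-b, a]] = [[0.0778, 0.0667],
 [0.0667, 0.2]].

Step 3 — form the quadratic (x - mu)^T · Sigma^{-1} · (x - mu):
  Sigma^{-1} · (x - mu) = (-0.3667, -0.6).
  (x - mu)^T · [Sigma^{-1} · (x - mu)] = (-3)·(-0.3667) + (-2)·(-0.6) = 2.3.

Step 4 — take square root: d = √(2.3) ≈ 1.5166.

d(x, mu) = √(2.3) ≈ 1.5166


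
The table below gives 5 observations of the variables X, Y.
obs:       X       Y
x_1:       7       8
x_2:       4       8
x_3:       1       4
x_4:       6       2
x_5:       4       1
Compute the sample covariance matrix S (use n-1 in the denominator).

Step 1 — column means:
  mean(X) = (7 + 4 + 1 + 6 + 4) / 5 = 22/5 = 4.4
  mean(Y) = (8 + 8 + 4 + 2 + 1) / 5 = 23/5 = 4.6

Step 2 — sample covariance S[i,j] = (1/(n-1)) · Σ_k (x_{k,i} - mean_i) · (x_{k,j} - mean_j), with n-1 = 4.
  S[X,X] = ((2.6)·(2.6) + (-0.4)·(-0.4) + (-3.4)·(-3.4) + (1.6)·(1.6) + (-0.4)·(-0.4)) / 4 = 21.2/4 = 5.3
  S[X,Y] = ((2.6)·(3.4) + (-0.4)·(3.4) + (-3.4)·(-0.6) + (1.6)·(-2.6) + (-0.4)·(-3.6)) / 4 = 6.8/4 = 1.7
  S[Y,Y] = ((3.4)·(3.4) + (3.4)·(3.4) + (-0.6)·(-0.6) + (-2.6)·(-2.6) + (-3.6)·(-3.6)) / 4 = 43.2/4 = 10.8

S is symmetric (S[j,i] = S[i,j]). Assembling:

S = [[5.3, 1.7],
 [1.7, 10.8]]


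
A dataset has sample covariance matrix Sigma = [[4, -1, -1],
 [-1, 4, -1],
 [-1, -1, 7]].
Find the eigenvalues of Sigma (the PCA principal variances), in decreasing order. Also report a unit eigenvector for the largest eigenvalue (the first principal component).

Step 1 — characteristic polynomial p(λ) = det(λI - Sigma) = λ³ - tr·λ² + c_1·λ - det, where tr = trace, c_1 = sum of the principal 2×2 minors, det = det(Sigma):
  tr = 4 + 4 + 7 = 15,
  c_1 = (4·4 - (-1)²) + (4·7 - (-1)²) + (4·7 - (-1)²) = 15 + 27 + 27 = 69,
  det = 4·(4·7 - (-1)²) - (-1)·((-1)·7 - (-1)·(-1)) + (-1)·((-1)·(-1) - 4·(-1)) = 4·(27) - (-1)·(-8) + (-1)·(5) = 95.
  So p(λ) = λ³ - 15λ² + 69λ - 95.
Step 2 — look for an integer root (rational root theorem: any rational root is an integer divisor of 95). Testing λ = 5:
  p(5) = 125 - 375 + 345 - 95 = 0  ✓
  Dividing out (λ - 5): p(λ) = (λ - 5)(λ² - 10λ + 19).
Step 3 — remaining eigenvalues from the quadratic λ² - 10λ + 19 = 0:
  Δ = 10² - 4·19 = 100 - 76 = 24,  λ = (10 ± √24)/2 = (10 ± 4.899)/2 ≈ 7.4495 or 2.5505.
  Sorted: λ_1 = 7.4495,  λ_2 = 5,  λ_3 = 2.5505  (check: sum = 15 = tr ✓).

Step 4 — unit eigenvector for λ_1 ≈ 7.4495: v spans the null space of (Sigma - λ_1 I), whose rows are
  r_1 = (-3.4495, -1, -1),  r_2 = (-1, -3.4495, -1),  r_3 = (-1, -1, -0.4495).
  v is orthogonal to every row, so take v ∝ r_1 × r_2 = ((-1)·(-1) - (-1)·(-3.4495), (-1)·(-1) - (-3.4495)·(-1), (-3.4495)·(-3.4495) - (-1)·(-1)) ≈ (-2.4495, -2.4495, 10.899).
  Rescale (multiply by -1 so the first nonzero entry is positive): u = (2.4495, 2.4495, -10.899).
  ||u|| = √((2.4495)² + (2.4495)² + (-10.899)²) = √(130.7878) ≈ 11.4362,  v_1 = u/||u|| ≈ (0.2142, 0.2142, -0.953) (||v_1|| = 1).

λ_1 = 7.4495,  λ_2 = 5,  λ_3 = 2.5505;  v_1 ≈ (0.2142, 0.2142, -0.953)


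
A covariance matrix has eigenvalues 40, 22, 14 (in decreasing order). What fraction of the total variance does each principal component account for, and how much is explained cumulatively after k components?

Step 1 — total variance = trace(Sigma) = Σ λ_i = 40 + 22 + 14 = 76.

Step 2 — fraction explained by component i = λ_i / Σ λ:
  PC1: 40/76 = 0.5263
  PC2: 22/76 = 0.2895
  PC3: 14/76 = 0.1842

Step 3 — cumulative fraction after k components = (λ_1 + ... + λ_k) / Σ λ:
  k = 1: 40/76 = 0.5263
  k = 2: (40 + 22)/76 = 62/76 = 0.8158
  k = 3: (40 + 22 + 14)/76 = 76/76 = 1

Summary (fraction, with percent):

explained: PC1 0.5263 (52.63%), PC2 0.2895 (28.95%), PC3 0.1842 (18.42%);  cumulative: 0.5263, 0.8158, 1


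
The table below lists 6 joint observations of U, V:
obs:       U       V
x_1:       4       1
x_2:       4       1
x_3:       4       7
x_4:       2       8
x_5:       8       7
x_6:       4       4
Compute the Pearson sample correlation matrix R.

Step 1 — column means:
  mean(U) = (4 + 4 + 4 + 2 + 8 + 4) / 6 = 26/6 = 4.3333
  mean(V) = (1 + 1 + 7 + 8 + 7 + 4) / 6 = 28/6 = 4.6667

Step 2 — sample variances and covariances s[i,j] = (1/(n-1)) · Σ_k (x_{k,i} - mean_i) · (x_{k,j} - mean_j), with n-1 = 5:
  s[U,U] = ((-0.3333)·(-0.3333) + (-0.3333)·(-0.3333) + (-0.3333)·(-0.3333) + (-2.3333)·(-2.3333) + (3.6667)·(3.6667) + (-0.3333)·(-0.3333)) / 5 = 19.3333/5 = 3.8667
  s[U,V] = ((-0.3333)·(-3.6667) + (-0.3333)·(-3.6667) + (-0.3333)·(2.3333) + (-2.3333)·(3.3333) + (3.6667)·(2.3333) + (-0.3333)·(-0.6667)) / 5 = 2.6667/5 = 0.5333
  s[V,V] = ((-3.6667)·(-3.6667) + (-3.6667)·(-3.6667) + (2.3333)·(2.3333) + (3.3333)·(3.3333) + (2.3333)·(2.3333) + (-0.6667)·(-0.6667)) / 5 = 49.3333/5 = 9.8667
  Sample standard deviations s_i = √(s[i,i]):
  s(U) = √(3.8667) = 1.9664
  s(V) = √(9.8667) = 3.1411

Step 3 — r_{ij} = s_{ij} / (s_i · s_j):
  r[U,U] = 1 (diagonal).
  r[U,V] = 0.5333 / (1.9664 · 3.1411) = 0.5333 / 6.1767 = 0.0863
  r[V,V] = 1 (diagonal).

R is symmetric with unit diagonal. Assembling:

R = [[1, 0.0863],
 [0.0863, 1]]


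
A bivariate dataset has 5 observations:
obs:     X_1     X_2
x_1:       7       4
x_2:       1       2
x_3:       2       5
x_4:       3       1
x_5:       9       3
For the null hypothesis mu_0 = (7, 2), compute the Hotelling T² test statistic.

Step 1 — sample mean vector:
  mean(X_1) = (7 + 1 + 2 + 3 + 9) / 5 = 22/5 = 4.4
  mean(X_2) = (4 + 2 + 5 + 1 + 3) / 5 = 15/5 = 3
  x̄ = (4.4, 3),  deviation x̄ - mu_0 = (4.4, 3) - (7, 2) = (-2.6, 1).

Step 2 — sample covariance matrix, S[i,j] = (1/(n-1)) · Σ_k (x_{k,i} - mean_i) · (x_{k,j} - mean_j), divisor n-1 = 4:
  S[X_1,X_1] = ((2.6)·(2.6) + (-3.4)·(-3.4) + (-2.4)·(-2.4) + (-1.4)·(-1.4) + (4.6)·(4.6)) / 4 = 47.2/4 = 11.8
  S[X_1,X_2] = ((2.6)·(1) + (-3.4)·(-1) + (-2.4)·(2) + (-1.4)·(-2) + (4.6)·(0)) / 4 = 4/4 = 1
  S[X_2,X_2] = ((1)·(1) + (-1)·(-1) + (2)·(2) + (-2)·(-2) + (0)·(0)) / 4 = 10/4 = 2.5
  S = [[11.8, 1],
 [1, 2.5]].

Step 3 — invert S. det(S) = 11.8·2.5 - (1)² = 28.5.
  S^{-1} = (1/det) · [[d, -b], [-b, a]] = [[0.0877, -0.0351],
 [-0.0351, 0.414]].

Step 4 — quadratic form (x̄ - mu_0)^T · S^{-1} · (x̄ - mu_0):
  S^{-1} · (x̄ - mu_0) = (-0.2632, 0.5053),
  (x̄ - mu_0)^T · [...] = (-2.6)·(-0.2632) + (1)·(0.5053) = 1.1895.

Step 5 — scale by n: T² = 5 · 1.1895 = 5.9474.

T² ≈ 5.9474


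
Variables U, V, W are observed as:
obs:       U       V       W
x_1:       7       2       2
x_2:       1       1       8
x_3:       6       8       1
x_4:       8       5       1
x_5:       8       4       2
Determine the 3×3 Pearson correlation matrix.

Step 1 — column means:
  mean(U) = (7 + 1 + 6 + 8 + 8) / 5 = 30/5 = 6
  mean(V) = (2 + 1 + 8 + 5 + 4) / 5 = 20/5 = 4
  mean(W) = (2 + 8 + 1 + 1 + 2) / 5 = 14/5 = 2.8

Step 2 — sample variances and covariances s[i,j] = (1/(n-1)) · Σ_k (x_{k,i} - mean_i) · (x_{k,j} - mean_j), with n-1 = 4:
  s[U,U] = ((1)·(1) + (-5)·(-5) + (0)·(0) + (2)·(2) + (2)·(2)) / 4 = 34/4 = 8.5
  s[U,V] = ((1)·(-2) + (-5)·(-3) + (0)·(4) + (2)·(1) + (2)·(0)) / 4 = 15/4 = 3.75
  s[U,W] = ((1)·(-0.8) + (-5)·(5.2) + (0)·(-1.8) + (2)·(-1.8) + (2)·(-0.8)) / 4 = -32/4 = -8
  s[V,V] = ((-2)·(-2) + (-3)·(-3) + (4)·(4) + (1)·(1) + (0)·(0)) / 4 = 30/4 = 7.5
  s[V,W] = ((-2)·(-0.8) + (-3)·(5.2) + (4)·(-1.8) + (1)·(-1.8) + (0)·(-0.8)) / 4 = -23/4 = -5.75
  s[W,W] = ((-0.8)·(-0.8) + (5.2)·(5.2) + (-1.8)·(-1.8) + (-1.8)·(-1.8) + (-0.8)·(-0.8)) / 4 = 34.8/4 = 8.7
  Sample standard deviations s_i = √(s[i,i]):
  s(U) = √(8.5) = 2.9155
  s(V) = √(7.5) = 2.7386
  s(W) = √(8.7) = 2.9496

Step 3 — r_{ij} = s_{ij} / (s_i · s_j):
  r[U,U] = 1 (diagonal).
  r[U,V] = 3.75 / (2.9155 · 2.7386) = 3.75 / 7.9844 = 0.4697
  r[U,W] = -8 / (2.9155 · 2.9496) = -8 / 8.5994 = -0.9303
  r[V,V] = 1 (diagonal).
  r[V,W] = -5.75 / (2.7386 · 2.9496) = -5.75 / 8.0777 = -0.7118
  r[W,W] = 1 (diagonal).

R is symmetric with unit diagonal. Assembling:

R = [[1, 0.4697, -0.9303],
 [0.4697, 1, -0.7118],
 [-0.9303, -0.7118, 1]]


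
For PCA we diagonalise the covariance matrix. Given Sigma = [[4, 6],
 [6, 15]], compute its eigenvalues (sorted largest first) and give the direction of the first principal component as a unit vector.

Step 1 — characteristic polynomial of 2×2 Sigma:
  det(Sigma - λI) = λ² - trace · λ + det = 0.
  trace = 4 + 15 = 19, det = 4·15 - (6)² = 24.
Step 2 — discriminant:
  Δ = trace² - 4·det = 361 - 96 = 265.
Step 3 — eigenvalues:
  λ = (trace ± √Δ)/2 = (19 ± 16.2788)/2,
  λ_1 = 17.6394,  λ_2 = 1.3606.

Step 4 — unit eigenvector for λ_1: solve (Sigma - λ_1 I)v = 0. First row:
  (4 - 17.6394)·v_x + (6)·v_y = 0, i.e. (-13.6394)·v_x + (6)·v_y = 0,
  so v ∝ (b, λ_1 - a) = (6, 13.6394) = u.
  ||u|| = √((6)² + (13.6394)²) = √(222.0335) ≈ 14.9008,
  v_1 = u/||u|| ≈ (0.4027, 0.9153) (||v_1|| = 1).

λ_1 = 17.6394,  λ_2 = 1.3606;  v_1 ≈ (0.4027, 0.9153)


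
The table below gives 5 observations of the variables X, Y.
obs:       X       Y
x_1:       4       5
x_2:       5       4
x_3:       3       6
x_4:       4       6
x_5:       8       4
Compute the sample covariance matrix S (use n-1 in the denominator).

Step 1 — column means:
  mean(X) = (4 + 5 + 3 + 4 + 8) / 5 = 24/5 = 4.8
  mean(Y) = (5 + 4 + 6 + 6 + 4) / 5 = 25/5 = 5

Step 2 — sample covariance S[i,j] = (1/(n-1)) · Σ_k (x_{k,i} - mean_i) · (x_{k,j} - mean_j), with n-1 = 4.
  S[X,X] = ((-0.8)·(-0.8) + (0.2)·(0.2) + (-1.8)·(-1.8) + (-0.8)·(-0.8) + (3.2)·(3.2)) / 4 = 14.8/4 = 3.7
  S[X,Y] = ((-0.8)·(0) + (0.2)·(-1) + (-1.8)·(1) + (-0.8)·(1) + (3.2)·(-1)) / 4 = -6/4 = -1.5
  S[Y,Y] = ((0)·(0) + (-1)·(-1) + (1)·(1) + (1)·(1) + (-1)·(-1)) / 4 = 4/4 = 1

S is symmetric (S[j,i] = S[i,j]). Assembling:

S = [[3.7, -1.5],
 [-1.5, 1]]


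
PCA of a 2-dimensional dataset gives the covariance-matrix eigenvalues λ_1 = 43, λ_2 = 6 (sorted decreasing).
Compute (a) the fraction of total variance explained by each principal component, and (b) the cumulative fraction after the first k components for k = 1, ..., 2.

Step 1 — total variance = trace(Sigma) = Σ λ_i = 43 + 6 = 49.

Step 2 — fraction explained by component i = λ_i / Σ λ:
  PC1: 43/49 = 0.8776
  PC2: 6/49 = 0.1224

Step 3 — cumulative fraction after k components = (λ_1 + ... + λ_k) / Σ λ:
  k = 1: 43/49 = 0.8776
  k = 2: (43 + 6)/49 = 49/49 = 1

Summary (fraction, with percent):

explained: PC1 0.8776 (87.76%), PC2 0.1224 (12.24%);  cumulative: 0.8776, 1


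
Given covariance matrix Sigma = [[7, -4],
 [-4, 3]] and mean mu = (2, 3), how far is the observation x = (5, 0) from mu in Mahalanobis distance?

Step 1 — centre the observation: (x - mu) = (3, -3).

Step 2 — invert Sigma. det(Sigma) = 7·3 - (-4)² = 5.
  Sigma^{-1} = (1/det) · [[d, -b], [-b, a]] = [[0.6, 0.8],
 [0.8, 1.4]].

Step 3 — form the quadratic (x - mu)^T · Sigma^{-1} · (x - mu):
  Sigma^{-1} · (x - mu) = (-0.6, -1.8).
  (x - mu)^T · [Sigma^{-1} · (x - mu)] = (3)·(-0.6) + (-3)·(-1.8) = 3.6.

Step 4 — take square root: d = √(3.6) ≈ 1.8974.

d(x, mu) = √(3.6) ≈ 1.8974
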